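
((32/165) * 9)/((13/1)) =96/715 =0.13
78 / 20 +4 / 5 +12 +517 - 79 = 4547 / 10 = 454.70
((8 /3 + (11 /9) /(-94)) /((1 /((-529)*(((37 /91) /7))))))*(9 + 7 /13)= -2724365870 /3502863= -777.75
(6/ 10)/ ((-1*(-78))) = 1/ 130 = 0.01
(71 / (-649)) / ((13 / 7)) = -497 / 8437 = -0.06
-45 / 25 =-9 / 5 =-1.80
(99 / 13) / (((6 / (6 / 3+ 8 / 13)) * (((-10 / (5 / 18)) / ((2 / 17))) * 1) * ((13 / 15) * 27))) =-55 / 118638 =-0.00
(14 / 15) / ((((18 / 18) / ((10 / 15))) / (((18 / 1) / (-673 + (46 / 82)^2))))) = -11767 / 706740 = -0.02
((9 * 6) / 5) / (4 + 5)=1.20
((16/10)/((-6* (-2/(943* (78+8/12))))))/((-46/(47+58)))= -67732/3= -22577.33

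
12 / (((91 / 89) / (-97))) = -103596 / 91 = -1138.42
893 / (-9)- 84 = -1649 / 9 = -183.22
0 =0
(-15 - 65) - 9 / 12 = -80.75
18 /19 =0.95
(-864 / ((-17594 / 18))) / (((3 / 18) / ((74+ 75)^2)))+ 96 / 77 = 79758203424 / 677369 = 117747.05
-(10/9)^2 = -100/81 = -1.23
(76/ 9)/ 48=19/ 108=0.18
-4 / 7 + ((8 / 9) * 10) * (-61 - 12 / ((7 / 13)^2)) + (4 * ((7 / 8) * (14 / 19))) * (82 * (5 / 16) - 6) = -57652411 / 67032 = -860.07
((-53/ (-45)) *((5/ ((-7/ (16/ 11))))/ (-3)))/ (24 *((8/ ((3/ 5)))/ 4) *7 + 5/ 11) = 848/ 1165185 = 0.00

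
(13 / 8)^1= 13 / 8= 1.62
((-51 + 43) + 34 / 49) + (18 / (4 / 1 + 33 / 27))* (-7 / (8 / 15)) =-484049 / 9212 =-52.55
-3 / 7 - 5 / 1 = -38 / 7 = -5.43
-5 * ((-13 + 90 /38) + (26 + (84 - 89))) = -985 /19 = -51.84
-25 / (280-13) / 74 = -25 / 19758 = -0.00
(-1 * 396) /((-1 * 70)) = 198 /35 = 5.66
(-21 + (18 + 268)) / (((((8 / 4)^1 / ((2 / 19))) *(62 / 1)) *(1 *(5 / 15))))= 795 / 1178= 0.67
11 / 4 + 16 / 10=87 / 20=4.35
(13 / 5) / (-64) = -13 / 320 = -0.04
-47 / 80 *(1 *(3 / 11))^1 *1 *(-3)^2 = -1269 / 880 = -1.44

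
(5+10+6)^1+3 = 24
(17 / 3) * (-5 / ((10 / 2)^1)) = -17 / 3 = -5.67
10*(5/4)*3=37.50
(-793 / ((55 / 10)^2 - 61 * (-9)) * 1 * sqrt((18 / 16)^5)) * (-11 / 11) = 192699 * sqrt(2) / 148288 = 1.84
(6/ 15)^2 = 4/ 25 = 0.16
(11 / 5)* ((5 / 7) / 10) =11 / 70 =0.16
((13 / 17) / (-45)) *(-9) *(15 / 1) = 39 / 17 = 2.29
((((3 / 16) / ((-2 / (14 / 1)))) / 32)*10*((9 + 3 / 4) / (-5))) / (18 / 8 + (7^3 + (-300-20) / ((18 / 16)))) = 7371 / 560384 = 0.01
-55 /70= -11 /14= -0.79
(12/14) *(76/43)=456/301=1.51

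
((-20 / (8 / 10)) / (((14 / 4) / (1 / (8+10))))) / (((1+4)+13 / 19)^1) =-475 / 6804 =-0.07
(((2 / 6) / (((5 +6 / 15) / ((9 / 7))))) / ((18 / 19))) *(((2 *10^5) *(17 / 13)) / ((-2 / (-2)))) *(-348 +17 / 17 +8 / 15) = -167863100000 / 22113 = -7591150.00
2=2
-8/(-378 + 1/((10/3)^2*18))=1600/75599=0.02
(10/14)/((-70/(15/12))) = -0.01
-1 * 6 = -6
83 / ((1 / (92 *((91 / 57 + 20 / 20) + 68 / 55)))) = 91754176 / 3135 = 29267.68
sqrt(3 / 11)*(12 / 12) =sqrt(33) / 11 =0.52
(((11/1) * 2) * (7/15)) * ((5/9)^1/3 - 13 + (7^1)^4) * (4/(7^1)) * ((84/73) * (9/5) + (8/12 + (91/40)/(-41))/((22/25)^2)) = 32062784625191/800028900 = 40077.03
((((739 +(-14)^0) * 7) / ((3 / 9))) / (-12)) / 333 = -35 / 9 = -3.89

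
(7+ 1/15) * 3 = 106/5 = 21.20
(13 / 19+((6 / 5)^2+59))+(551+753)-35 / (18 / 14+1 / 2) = 639124 / 475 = 1345.52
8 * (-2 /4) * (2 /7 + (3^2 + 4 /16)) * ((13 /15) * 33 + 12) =-7743 /5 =-1548.60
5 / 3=1.67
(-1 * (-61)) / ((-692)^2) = 61 / 478864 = 0.00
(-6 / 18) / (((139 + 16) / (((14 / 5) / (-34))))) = 7 / 39525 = 0.00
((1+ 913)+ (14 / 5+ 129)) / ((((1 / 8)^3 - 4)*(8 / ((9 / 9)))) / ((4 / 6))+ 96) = 74368 / 3415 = 21.78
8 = 8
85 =85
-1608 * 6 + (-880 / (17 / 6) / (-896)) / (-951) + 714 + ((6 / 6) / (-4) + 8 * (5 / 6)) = -2020651439 / 226338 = -8927.58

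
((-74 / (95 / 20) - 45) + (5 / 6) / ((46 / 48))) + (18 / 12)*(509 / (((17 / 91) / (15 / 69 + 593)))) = 18010884845 / 7429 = 2424402.32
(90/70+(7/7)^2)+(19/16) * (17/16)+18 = 38613/1792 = 21.55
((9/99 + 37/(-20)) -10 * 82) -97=-202127/220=-918.76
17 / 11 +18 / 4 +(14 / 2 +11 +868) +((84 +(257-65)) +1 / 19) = 488265 / 418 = 1168.10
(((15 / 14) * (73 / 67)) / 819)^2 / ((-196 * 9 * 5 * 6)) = -0.00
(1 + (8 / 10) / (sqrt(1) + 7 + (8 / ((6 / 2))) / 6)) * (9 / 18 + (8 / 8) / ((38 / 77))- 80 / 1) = -153088 / 1805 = -84.81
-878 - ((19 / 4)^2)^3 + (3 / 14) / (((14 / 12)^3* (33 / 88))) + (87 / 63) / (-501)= -182747268906887 / 14781247488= -12363.45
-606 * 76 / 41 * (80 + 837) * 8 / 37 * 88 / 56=-530933568 / 1517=-349989.17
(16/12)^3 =64/27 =2.37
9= 9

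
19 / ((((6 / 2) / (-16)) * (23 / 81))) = -8208 / 23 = -356.87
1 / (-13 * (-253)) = 0.00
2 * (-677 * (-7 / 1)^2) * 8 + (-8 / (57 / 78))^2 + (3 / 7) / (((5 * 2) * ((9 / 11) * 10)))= -402284362429 / 758100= -530648.15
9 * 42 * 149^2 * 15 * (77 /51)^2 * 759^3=36259337461564470330 /289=125464835507143495.95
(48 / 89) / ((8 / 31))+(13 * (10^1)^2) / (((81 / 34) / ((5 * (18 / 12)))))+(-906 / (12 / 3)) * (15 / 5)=3415.18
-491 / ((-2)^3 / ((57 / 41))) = 27987 / 328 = 85.33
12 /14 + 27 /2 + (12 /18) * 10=883 /42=21.02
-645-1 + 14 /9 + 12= -5692 /9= -632.44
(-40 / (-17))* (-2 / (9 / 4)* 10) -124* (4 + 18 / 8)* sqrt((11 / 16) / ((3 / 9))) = -775* sqrt(33) / 4 -3200 / 153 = -1133.92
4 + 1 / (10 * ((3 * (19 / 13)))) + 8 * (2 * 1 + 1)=15973 / 570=28.02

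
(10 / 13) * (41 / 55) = 82 / 143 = 0.57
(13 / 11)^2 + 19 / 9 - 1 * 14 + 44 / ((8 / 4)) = 12532 / 1089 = 11.51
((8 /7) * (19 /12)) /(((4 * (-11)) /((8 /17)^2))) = -608 /66759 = -0.01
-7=-7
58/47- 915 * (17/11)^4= -3590971427/688127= -5218.47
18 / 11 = 1.64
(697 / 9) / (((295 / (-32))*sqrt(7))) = -22304*sqrt(7) / 18585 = -3.18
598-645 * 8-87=-4649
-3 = -3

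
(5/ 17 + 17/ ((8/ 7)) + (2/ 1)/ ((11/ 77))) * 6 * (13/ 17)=133.83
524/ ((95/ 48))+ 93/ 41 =1040067/ 3895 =267.03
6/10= 3/5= 0.60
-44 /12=-11 /3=-3.67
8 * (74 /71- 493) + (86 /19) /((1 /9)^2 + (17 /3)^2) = -6907032315 /1755049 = -3935.52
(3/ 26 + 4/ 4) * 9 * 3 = 30.12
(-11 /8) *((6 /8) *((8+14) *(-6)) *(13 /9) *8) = 1573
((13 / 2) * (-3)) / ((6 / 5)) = -65 / 4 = -16.25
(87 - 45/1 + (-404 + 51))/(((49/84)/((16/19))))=-59712/133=-448.96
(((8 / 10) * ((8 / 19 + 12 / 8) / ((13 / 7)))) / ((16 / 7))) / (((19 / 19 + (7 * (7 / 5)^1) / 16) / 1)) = 0.22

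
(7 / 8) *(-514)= -1799 / 4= -449.75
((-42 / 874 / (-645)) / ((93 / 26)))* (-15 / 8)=-0.00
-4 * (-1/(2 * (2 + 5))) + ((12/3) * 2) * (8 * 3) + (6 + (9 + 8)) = 1507/7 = 215.29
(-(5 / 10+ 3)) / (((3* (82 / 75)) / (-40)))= 1750 / 41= 42.68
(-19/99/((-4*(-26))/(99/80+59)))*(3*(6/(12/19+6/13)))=-1739659/950400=-1.83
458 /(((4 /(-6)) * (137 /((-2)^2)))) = -2748 /137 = -20.06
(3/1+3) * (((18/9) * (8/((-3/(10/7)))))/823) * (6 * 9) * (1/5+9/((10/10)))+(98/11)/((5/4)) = -6485368/316855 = -20.47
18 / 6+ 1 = 4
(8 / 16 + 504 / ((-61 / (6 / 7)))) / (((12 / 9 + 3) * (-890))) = 2409 / 1411540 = 0.00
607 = 607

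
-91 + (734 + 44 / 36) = 5798 / 9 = 644.22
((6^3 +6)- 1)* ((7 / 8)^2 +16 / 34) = 17485 / 64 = 273.20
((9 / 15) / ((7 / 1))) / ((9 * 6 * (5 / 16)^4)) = 32768 / 196875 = 0.17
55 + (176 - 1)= 230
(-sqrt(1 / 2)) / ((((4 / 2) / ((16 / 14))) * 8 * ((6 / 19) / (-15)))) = 95 * sqrt(2) / 56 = 2.40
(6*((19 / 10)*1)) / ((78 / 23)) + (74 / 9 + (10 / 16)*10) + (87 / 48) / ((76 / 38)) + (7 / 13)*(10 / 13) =4661369 / 243360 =19.15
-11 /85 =-0.13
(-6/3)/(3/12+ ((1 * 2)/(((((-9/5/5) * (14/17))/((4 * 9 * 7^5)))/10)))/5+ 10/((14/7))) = 8/32653579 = 0.00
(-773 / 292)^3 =-461889917 / 24897088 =-18.55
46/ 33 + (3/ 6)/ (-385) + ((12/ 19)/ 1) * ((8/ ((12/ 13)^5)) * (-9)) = -140013901/ 2106720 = -66.46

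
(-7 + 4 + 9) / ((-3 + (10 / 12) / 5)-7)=-36 / 59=-0.61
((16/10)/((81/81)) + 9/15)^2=121/25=4.84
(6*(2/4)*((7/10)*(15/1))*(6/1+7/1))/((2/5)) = 4095/4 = 1023.75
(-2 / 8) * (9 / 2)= -1.12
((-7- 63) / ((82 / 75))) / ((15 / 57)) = -9975 / 41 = -243.29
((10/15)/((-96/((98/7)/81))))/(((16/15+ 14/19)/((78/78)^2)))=-665/999216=-0.00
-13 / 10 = -1.30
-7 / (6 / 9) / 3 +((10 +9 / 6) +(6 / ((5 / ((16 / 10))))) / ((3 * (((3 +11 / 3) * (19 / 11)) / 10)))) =4064 / 475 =8.56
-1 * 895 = -895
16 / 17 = 0.94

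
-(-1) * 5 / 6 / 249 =5 / 1494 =0.00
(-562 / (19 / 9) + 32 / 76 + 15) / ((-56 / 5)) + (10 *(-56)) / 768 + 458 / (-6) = -116339 / 2128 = -54.67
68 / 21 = 3.24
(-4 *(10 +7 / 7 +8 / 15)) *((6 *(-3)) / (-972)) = -346 / 405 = -0.85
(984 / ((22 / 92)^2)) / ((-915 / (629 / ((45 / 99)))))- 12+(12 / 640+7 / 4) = -13975290279 / 536800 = -26034.45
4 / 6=0.67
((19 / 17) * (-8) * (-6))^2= 831744 / 289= 2878.01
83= 83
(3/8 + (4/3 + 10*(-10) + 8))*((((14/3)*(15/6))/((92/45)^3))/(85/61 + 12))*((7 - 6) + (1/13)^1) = -327906376875/33081780992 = -9.91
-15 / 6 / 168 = -5 / 336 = -0.01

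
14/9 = 1.56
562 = 562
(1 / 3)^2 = 1 / 9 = 0.11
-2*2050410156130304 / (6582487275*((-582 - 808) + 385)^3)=4100820312260608 / 6681719093481534375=0.00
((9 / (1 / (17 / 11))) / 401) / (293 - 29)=51 / 388168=0.00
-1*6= -6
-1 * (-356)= 356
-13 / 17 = -0.76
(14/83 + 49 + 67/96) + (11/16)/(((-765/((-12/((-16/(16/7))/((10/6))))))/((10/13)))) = 49.86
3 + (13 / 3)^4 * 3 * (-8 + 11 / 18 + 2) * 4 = -5540105 / 243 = -22798.79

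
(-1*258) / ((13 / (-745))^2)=-143196450 / 169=-847316.27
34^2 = 1156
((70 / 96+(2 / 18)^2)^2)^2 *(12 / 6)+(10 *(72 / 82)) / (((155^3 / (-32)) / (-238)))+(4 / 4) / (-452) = 3019572050541538302703 / 4867179922215618969600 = 0.62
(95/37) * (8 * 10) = 205.41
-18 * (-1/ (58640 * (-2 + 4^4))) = 0.00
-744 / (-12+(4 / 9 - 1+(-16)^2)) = -3.06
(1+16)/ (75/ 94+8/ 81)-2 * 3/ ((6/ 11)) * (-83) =6362489/ 6827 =931.96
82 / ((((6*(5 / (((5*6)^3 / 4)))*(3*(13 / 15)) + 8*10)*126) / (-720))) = -3690000 / 630091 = -5.86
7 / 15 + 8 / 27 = 0.76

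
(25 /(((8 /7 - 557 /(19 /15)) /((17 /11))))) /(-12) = 56525 /7699956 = 0.01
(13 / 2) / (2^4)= 13 / 32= 0.41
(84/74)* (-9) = -378/37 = -10.22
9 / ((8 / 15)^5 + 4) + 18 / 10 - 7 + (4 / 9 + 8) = 755806003 / 138162060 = 5.47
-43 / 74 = -0.58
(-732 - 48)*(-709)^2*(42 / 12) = -1372319130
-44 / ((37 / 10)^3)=-44000 / 50653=-0.87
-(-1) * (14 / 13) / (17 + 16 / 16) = 7 / 117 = 0.06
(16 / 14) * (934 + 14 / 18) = 67304 / 63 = 1068.32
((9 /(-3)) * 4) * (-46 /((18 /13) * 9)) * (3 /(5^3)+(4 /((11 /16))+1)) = 303.08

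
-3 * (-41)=123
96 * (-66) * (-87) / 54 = 10208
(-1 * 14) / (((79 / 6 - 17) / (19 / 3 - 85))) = -6608 / 23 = -287.30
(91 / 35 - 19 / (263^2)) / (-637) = -899102 / 220303265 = -0.00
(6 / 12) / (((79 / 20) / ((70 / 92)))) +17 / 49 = 39464 / 89033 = 0.44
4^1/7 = 4/7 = 0.57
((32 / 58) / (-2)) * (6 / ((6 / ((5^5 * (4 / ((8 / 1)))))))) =-12500 / 29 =-431.03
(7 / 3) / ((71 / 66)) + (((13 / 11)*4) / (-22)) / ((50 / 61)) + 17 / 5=1139782 / 214775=5.31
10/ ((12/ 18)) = 15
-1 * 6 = -6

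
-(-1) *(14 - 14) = 0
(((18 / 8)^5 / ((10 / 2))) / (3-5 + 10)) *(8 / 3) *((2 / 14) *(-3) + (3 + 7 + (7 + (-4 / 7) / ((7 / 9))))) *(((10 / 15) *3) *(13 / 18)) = 87.94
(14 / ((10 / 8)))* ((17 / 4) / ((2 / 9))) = 1071 / 5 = 214.20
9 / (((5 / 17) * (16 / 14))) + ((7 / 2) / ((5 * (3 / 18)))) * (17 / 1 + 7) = 5103 / 40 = 127.58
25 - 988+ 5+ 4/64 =-15327/16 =-957.94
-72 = -72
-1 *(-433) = 433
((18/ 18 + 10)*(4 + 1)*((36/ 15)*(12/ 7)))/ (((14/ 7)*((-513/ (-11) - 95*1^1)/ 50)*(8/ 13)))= -353925/ 1862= -190.08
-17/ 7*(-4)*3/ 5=5.83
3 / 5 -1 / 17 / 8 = 403 / 680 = 0.59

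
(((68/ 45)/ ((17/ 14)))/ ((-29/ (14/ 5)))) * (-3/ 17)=784/ 36975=0.02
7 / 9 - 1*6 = -47 / 9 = -5.22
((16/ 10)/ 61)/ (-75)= -0.00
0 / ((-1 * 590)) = 0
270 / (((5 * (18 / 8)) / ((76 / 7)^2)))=138624 / 49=2829.06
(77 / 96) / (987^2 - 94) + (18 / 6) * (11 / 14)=1542935339 / 654578400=2.36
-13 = -13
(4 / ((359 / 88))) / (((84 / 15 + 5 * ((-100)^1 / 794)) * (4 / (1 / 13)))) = 87340 / 23022311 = 0.00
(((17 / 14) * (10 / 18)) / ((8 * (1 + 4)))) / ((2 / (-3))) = -17 / 672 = -0.03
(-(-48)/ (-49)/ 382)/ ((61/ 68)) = -1632/ 570899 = -0.00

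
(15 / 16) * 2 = 15 / 8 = 1.88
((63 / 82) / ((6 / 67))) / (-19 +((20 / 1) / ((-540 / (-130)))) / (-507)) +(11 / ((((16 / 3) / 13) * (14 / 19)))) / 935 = -6444141483 / 15626070880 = -0.41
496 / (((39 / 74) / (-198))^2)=11831314176 / 169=70007776.19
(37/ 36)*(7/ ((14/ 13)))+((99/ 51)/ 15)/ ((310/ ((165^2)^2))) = 11740871387/ 37944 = 309426.30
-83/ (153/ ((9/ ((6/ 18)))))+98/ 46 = -4894/ 391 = -12.52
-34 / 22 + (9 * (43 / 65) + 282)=286.41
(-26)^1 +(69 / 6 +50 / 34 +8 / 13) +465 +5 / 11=2202683 / 4862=453.04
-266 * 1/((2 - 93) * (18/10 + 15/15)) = 95/91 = 1.04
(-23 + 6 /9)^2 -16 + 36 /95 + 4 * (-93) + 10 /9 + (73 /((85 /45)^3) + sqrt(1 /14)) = sqrt(14) /14 + 517094492 /4200615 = 123.37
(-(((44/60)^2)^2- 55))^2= 7671426430756/2562890625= 2993.27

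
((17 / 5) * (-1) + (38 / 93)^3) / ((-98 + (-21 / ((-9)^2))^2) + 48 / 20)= 0.03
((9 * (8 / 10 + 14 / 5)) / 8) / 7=0.58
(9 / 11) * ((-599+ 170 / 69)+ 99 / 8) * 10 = -4779.50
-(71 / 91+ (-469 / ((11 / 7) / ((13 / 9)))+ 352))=705592 / 9009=78.32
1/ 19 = 0.05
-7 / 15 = -0.47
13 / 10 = 1.30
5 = 5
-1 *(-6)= 6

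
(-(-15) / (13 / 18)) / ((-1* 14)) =-135 / 91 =-1.48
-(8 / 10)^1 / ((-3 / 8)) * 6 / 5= 64 / 25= 2.56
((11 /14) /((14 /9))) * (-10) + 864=84177 /98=858.95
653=653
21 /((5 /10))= 42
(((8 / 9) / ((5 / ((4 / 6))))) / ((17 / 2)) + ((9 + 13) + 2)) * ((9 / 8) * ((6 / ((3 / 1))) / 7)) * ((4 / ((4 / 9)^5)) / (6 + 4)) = 135596187 / 761600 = 178.04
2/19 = 0.11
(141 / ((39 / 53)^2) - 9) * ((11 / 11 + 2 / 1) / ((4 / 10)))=318650 / 169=1885.50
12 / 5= 2.40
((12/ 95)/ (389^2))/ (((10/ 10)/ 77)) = 924/ 14375495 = 0.00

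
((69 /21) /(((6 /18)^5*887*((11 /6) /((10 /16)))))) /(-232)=-83835 /63381472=-0.00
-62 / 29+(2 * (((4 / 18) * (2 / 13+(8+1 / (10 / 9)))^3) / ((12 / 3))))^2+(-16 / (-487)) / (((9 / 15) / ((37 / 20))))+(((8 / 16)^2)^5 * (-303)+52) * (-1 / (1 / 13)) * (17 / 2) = 191666148749700999676129 / 176694108930144000000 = 1084.73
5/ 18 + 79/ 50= 418/ 225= 1.86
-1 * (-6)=6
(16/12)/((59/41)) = 164/177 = 0.93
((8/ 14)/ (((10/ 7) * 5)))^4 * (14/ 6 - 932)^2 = 124456336/ 3515625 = 35.40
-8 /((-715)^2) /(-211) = 8 /107868475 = 0.00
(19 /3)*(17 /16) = 323 /48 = 6.73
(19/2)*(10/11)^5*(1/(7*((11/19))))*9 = 162450000/12400927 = 13.10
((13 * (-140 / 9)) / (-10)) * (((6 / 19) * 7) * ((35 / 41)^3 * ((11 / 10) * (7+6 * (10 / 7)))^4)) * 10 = 188069393803291 / 7856994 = 23936558.15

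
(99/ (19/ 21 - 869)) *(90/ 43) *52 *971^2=-917357893452/ 78389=-11702635.49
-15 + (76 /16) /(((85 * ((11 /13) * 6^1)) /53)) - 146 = -160.42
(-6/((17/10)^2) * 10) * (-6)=36000/289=124.57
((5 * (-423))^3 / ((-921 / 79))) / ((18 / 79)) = 2186862782625 / 614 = 3561665769.75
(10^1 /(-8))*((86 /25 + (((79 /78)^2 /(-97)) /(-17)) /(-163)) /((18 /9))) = -140635653263 /65412004320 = -2.15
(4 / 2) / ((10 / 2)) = 2 / 5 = 0.40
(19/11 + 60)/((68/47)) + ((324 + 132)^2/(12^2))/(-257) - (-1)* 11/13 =94694473/2499068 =37.89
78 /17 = 4.59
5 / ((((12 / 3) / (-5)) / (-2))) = 25 / 2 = 12.50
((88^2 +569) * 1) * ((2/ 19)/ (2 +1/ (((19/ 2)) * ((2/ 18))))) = 8313/ 28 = 296.89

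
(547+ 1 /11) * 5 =30090 /11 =2735.45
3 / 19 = 0.16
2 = 2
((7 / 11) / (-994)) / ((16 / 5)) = -5 / 24992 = -0.00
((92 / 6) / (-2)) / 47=-23 / 141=-0.16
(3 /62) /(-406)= -3 /25172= -0.00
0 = 0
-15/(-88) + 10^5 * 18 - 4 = 158399663/88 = 1799996.17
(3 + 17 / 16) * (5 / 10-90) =-363.59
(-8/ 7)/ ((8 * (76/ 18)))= -9/ 266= -0.03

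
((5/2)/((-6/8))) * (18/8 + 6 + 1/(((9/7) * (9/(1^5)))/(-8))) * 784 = -4800040/243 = -19753.25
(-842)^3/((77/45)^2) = -1208819068200/5929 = -203882453.74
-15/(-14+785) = -5/257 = -0.02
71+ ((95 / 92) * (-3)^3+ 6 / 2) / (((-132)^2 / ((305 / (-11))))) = 417549131 / 5877696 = 71.04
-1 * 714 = -714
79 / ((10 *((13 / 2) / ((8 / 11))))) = 632 / 715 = 0.88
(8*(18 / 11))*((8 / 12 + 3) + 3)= 87.27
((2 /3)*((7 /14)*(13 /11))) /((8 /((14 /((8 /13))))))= 1183 /1056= 1.12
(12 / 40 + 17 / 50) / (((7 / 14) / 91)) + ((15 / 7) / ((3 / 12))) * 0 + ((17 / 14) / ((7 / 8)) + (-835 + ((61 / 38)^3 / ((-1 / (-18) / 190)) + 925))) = 12696176261 / 884450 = 14354.88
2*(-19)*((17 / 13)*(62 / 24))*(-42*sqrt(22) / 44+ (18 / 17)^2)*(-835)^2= -22175938350 / 221+ 48869197475*sqrt(22) / 572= 300385153.30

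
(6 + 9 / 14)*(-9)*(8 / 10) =-1674 / 35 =-47.83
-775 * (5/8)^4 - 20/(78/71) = -21798785/159744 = -136.46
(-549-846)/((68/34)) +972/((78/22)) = -11007/26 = -423.35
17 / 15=1.13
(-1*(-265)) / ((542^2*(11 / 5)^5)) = 828125 / 47310985964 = 0.00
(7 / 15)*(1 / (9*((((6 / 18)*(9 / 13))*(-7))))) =-13 / 405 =-0.03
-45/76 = -0.59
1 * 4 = 4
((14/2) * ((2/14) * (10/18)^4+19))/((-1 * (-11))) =873238/72171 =12.10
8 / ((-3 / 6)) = -16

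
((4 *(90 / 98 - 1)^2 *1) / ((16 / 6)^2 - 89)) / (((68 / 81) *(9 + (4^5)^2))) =-11664 / 31543669237465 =-0.00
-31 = -31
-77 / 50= -1.54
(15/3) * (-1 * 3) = -15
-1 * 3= -3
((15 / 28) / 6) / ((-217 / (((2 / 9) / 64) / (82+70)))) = -5 / 531965952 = -0.00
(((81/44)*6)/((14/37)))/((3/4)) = 2997/77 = 38.92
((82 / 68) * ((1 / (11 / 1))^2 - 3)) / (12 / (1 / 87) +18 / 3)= -7421 / 2159850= -0.00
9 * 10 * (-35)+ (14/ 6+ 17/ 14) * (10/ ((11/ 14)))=-102460/ 33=-3104.85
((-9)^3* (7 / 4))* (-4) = 5103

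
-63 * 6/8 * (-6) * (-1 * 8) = -2268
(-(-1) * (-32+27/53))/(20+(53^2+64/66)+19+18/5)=-275385/24945722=-0.01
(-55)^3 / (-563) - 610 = -177055 / 563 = -314.48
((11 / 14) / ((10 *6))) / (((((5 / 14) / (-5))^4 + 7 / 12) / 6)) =45276 / 336155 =0.13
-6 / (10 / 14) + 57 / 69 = -7.57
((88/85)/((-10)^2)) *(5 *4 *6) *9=4752/425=11.18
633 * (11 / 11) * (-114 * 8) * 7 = -4041072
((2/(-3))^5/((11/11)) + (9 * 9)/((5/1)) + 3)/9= 23168/10935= 2.12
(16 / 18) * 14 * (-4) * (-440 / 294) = 74.50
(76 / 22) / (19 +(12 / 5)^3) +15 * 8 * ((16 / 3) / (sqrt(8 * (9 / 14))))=4750 / 45133 +320 * sqrt(7) / 3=282.32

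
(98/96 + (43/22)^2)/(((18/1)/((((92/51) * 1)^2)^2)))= 62946315176/22101911667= 2.85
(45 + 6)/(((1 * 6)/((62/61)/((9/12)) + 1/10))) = 45271/3660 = 12.37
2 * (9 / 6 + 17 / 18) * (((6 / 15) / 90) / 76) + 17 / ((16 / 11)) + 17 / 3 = 10683401 / 615600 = 17.35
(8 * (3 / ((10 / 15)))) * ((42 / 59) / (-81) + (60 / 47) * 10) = 3820568 / 8319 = 459.26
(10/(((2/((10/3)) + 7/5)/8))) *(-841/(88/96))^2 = 4073938560/121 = 33668913.72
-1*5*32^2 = -5120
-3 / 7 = -0.43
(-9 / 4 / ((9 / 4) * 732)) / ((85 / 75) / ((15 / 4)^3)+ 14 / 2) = -16875 / 86732972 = -0.00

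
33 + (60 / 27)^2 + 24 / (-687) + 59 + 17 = 113.90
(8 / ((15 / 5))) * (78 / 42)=4.95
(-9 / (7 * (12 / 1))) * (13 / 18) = -13 / 168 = -0.08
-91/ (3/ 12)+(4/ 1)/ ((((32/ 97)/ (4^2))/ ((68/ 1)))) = 12828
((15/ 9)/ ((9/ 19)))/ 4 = 95/ 108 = 0.88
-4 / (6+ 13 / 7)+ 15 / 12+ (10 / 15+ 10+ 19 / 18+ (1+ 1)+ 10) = 48437 / 1980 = 24.46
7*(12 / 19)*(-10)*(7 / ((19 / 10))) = -58800 / 361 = -162.88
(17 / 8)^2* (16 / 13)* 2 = 289 / 26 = 11.12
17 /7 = 2.43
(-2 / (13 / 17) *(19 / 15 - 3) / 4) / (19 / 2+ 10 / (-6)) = 34 / 235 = 0.14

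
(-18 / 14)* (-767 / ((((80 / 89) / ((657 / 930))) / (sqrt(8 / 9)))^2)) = 291382595127 / 538160000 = 541.44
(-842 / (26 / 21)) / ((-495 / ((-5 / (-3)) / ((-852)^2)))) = 2947 / 934238448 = 0.00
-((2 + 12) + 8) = -22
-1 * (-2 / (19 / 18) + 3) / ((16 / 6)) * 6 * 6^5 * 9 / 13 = -13387.63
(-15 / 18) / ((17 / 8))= -20 / 51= -0.39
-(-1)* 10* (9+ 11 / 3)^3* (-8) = -4389760 / 27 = -162583.70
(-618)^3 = -236029032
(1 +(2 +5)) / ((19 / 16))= 6.74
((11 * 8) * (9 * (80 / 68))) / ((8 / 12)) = 23760 / 17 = 1397.65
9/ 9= 1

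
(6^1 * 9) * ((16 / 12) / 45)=1.60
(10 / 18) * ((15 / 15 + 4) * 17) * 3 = 425 / 3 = 141.67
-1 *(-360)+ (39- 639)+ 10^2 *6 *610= 365760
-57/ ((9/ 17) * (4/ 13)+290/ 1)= -12597/ 64126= -0.20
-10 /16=-5 /8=-0.62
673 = 673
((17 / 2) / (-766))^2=289 / 2347024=0.00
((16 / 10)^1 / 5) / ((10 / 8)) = 32 / 125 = 0.26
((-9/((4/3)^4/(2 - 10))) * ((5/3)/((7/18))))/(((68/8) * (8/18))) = 98415/3808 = 25.84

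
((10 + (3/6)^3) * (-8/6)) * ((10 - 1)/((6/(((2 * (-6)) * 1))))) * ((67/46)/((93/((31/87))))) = 1809/1334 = 1.36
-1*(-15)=15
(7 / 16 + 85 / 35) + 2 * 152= 34369 / 112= 306.87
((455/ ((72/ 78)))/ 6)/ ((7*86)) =845/ 6192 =0.14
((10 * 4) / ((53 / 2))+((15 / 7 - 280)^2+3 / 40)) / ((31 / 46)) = 184464084593 / 1610140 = 114564.00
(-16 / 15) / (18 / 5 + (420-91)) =-16 / 4989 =-0.00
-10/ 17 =-0.59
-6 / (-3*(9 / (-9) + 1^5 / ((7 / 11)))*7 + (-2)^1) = 3 / 7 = 0.43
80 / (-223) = -80 / 223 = -0.36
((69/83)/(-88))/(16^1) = -69/116864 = -0.00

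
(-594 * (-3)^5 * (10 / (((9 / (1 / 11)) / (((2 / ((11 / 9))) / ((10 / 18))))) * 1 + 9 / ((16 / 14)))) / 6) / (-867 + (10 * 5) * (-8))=-4.58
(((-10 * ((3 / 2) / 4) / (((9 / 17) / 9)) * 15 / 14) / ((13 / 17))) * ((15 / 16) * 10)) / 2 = -4876875 / 11648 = -418.69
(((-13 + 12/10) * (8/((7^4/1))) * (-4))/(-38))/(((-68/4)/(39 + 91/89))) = 3362528/345107735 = 0.01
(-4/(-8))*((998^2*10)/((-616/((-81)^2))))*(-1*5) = 40842389025/154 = 265210318.34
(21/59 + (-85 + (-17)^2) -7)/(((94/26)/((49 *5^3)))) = 927153500/2773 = 334350.34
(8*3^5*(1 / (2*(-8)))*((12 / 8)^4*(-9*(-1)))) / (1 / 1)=-177147 / 32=-5535.84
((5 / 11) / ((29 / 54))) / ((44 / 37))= 4995 / 7018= 0.71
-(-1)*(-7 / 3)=-7 / 3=-2.33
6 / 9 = 2 / 3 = 0.67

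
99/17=5.82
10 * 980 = 9800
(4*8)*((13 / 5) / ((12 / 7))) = 48.53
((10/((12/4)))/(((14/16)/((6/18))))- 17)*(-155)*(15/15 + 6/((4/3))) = 1689655/126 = 13409.96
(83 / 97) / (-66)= -83 / 6402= -0.01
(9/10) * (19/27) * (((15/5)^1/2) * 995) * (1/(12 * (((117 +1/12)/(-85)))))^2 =1092709/315844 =3.46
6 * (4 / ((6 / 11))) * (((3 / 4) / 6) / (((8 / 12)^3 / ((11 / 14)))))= 3267 / 224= 14.58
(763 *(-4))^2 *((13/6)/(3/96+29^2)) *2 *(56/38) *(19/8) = 13562209024/80739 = 167975.94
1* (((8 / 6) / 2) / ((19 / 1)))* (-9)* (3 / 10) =-9 / 95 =-0.09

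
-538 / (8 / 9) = -2421 / 4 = -605.25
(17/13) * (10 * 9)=1530/13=117.69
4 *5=20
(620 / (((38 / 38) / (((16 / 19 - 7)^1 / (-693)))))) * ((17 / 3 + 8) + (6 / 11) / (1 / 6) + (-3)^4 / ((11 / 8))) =20174180 / 48279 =417.87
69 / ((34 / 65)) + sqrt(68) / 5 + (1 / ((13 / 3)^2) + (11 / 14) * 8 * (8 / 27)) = 2 * sqrt(17) / 5 + 145335811 / 1085994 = 135.48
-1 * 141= -141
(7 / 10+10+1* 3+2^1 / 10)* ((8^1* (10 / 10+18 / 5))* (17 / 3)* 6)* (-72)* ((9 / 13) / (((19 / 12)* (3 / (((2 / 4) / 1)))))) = -563490432 / 6175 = -91253.51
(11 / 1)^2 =121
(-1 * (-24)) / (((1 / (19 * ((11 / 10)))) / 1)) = 2508 / 5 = 501.60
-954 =-954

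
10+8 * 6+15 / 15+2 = 61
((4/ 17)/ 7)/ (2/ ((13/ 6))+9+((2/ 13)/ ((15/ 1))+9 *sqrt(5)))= -2235/ 2050489+2025 *sqrt(5)/ 2050489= 0.00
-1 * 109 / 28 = -109 / 28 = -3.89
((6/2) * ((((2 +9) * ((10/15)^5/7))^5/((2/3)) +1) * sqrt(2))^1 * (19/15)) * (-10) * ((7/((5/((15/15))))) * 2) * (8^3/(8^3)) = -360961635735813908 * sqrt(2)/3390566585454405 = -150.56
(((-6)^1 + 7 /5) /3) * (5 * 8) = -184 /3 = -61.33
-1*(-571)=571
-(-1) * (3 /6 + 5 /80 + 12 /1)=201 /16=12.56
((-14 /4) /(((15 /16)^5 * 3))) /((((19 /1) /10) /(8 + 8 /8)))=-7340032 /961875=-7.63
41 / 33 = 1.24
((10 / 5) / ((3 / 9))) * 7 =42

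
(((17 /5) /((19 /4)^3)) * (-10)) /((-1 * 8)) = 272 /6859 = 0.04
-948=-948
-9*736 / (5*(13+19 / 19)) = -3312 / 35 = -94.63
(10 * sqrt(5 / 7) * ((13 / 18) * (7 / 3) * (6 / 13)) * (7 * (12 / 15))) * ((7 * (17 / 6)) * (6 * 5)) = 33320 * sqrt(35) / 9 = 21902.64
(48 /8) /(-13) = -6 /13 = -0.46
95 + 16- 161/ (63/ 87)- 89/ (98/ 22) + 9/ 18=-38459/ 294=-130.81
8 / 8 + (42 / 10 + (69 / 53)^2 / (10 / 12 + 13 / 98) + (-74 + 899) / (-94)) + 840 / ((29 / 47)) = 1847878725097 / 1359176785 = 1359.56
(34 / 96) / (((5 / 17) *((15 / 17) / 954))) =1301.94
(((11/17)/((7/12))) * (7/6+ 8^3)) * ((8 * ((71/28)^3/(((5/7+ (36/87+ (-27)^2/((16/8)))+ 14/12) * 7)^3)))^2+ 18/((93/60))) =670913540039048234885491395336469608582975843/101493993573443468701171482174645294516224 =6610.38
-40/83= -0.48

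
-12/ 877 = -0.01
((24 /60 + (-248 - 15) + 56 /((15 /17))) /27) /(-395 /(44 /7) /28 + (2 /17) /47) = 420043888 /127677465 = 3.29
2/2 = 1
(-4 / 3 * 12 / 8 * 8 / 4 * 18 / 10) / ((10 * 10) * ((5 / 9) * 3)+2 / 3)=-54 / 1255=-0.04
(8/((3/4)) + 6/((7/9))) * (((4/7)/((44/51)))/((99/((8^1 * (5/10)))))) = 26248/53361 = 0.49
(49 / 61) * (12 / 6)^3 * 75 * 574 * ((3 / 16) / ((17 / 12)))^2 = 85432725 / 17629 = 4846.15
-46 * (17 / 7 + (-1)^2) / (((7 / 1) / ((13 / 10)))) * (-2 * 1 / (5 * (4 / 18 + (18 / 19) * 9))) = 306774 / 229075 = 1.34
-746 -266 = -1012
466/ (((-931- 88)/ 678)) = -315948/ 1019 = -310.06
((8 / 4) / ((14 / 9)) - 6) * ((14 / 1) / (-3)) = 22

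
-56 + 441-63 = 322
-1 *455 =-455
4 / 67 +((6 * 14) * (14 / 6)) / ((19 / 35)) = 459696 / 1273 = 361.11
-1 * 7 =-7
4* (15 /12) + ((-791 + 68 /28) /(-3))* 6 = 11075 /7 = 1582.14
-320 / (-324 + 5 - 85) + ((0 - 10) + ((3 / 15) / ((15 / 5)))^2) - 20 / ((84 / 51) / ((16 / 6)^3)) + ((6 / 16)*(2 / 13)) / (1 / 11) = -5926818283 / 24815700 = -238.83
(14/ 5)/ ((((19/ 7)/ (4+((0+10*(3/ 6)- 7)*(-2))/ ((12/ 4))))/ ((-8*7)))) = -308.10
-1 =-1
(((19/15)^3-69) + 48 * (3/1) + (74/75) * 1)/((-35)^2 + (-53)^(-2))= 369824513/5806731375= 0.06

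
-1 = -1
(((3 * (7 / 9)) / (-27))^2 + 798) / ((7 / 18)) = 1495922 / 729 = 2052.02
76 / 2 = 38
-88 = -88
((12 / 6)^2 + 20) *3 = 72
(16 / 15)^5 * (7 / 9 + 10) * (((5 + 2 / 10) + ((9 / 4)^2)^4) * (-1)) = -336687063632 / 34171875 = -9852.75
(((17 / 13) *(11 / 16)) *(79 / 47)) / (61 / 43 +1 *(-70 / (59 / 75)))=-37479101 / 2171748176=-0.02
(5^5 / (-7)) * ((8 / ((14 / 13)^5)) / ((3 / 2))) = -1160290625 / 705894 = -1643.72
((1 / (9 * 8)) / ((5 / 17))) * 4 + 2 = 197 / 90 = 2.19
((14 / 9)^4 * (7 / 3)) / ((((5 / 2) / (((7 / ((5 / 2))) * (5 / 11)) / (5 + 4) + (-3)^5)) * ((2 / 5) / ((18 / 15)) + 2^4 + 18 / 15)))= -12930902432 / 170828757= -75.70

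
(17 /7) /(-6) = -17 /42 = -0.40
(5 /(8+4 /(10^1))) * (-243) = -2025 /14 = -144.64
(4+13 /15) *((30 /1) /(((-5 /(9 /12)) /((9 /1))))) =-1971 /10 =-197.10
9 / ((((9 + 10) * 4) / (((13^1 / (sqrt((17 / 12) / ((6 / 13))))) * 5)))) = 135 * sqrt(442) / 646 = 4.39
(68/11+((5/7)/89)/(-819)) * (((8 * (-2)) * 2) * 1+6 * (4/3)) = -277568488/1870869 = -148.36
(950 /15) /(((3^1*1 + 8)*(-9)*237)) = -190 /70389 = -0.00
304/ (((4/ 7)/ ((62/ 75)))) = 32984/ 75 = 439.79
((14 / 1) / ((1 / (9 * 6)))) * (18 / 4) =3402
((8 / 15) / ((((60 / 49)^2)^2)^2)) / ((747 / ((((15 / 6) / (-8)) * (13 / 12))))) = -432028097404813 / 9033646694400000000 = -0.00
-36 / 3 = -12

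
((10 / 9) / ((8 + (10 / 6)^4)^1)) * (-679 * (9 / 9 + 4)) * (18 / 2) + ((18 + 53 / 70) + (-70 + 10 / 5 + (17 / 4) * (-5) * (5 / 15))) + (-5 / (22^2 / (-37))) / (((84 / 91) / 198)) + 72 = -24260781527 / 11762520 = -2062.55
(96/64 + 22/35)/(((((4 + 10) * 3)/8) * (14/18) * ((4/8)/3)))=5364/1715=3.13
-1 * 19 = -19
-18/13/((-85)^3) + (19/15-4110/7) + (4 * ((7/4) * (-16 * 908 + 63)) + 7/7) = -17074079012197/167656125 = -101839.88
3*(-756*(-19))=43092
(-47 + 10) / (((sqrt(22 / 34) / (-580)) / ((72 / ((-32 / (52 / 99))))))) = -278980 * sqrt(187) / 121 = -31528.88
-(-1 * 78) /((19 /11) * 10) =429 /95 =4.52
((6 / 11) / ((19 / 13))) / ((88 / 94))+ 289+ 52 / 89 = 118667391 / 409222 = 289.98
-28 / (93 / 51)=-476 / 31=-15.35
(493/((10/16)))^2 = 15555136/25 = 622205.44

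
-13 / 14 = -0.93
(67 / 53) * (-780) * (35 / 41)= -1829100 / 2173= -841.74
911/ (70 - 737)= -911/ 667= -1.37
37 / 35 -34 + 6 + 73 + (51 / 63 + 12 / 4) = 748 / 15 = 49.87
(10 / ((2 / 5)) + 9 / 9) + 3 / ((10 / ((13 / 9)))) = 26.43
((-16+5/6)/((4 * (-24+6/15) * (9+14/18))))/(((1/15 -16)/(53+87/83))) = -0.06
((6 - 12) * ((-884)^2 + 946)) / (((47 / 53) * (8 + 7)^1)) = -82934612 / 235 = -352913.24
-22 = -22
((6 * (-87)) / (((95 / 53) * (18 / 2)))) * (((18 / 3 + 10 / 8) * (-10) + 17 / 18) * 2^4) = 31674496 / 855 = 37046.19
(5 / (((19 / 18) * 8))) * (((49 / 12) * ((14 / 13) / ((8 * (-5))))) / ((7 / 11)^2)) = -2541 / 15808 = -0.16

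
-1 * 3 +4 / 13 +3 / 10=-311 / 130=-2.39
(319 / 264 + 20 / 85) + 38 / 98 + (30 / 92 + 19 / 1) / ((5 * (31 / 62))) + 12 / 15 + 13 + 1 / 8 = 6749759 / 287385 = 23.49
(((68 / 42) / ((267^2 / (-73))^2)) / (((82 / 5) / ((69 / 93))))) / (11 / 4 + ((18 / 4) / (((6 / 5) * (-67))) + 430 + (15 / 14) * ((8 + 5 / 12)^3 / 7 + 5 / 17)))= 10632226398080 / 72576633674806440551271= 0.00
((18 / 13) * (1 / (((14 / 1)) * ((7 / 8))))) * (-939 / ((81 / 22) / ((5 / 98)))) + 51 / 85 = -0.87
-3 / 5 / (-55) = 3 / 275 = 0.01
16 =16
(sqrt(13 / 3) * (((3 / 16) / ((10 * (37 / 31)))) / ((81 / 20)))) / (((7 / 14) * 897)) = 31 * sqrt(39) / 10753236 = 0.00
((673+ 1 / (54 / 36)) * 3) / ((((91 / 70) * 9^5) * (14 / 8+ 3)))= 80840 / 14585103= 0.01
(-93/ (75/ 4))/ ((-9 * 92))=31/ 5175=0.01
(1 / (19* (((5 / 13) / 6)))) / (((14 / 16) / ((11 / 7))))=1.47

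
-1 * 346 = -346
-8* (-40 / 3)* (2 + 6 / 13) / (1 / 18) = 61440 / 13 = 4726.15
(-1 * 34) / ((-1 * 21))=34 / 21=1.62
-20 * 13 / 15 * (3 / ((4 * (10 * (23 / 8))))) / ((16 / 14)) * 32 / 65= -112 / 575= -0.19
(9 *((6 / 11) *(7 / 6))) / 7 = 9 / 11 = 0.82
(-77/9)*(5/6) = -385/54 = -7.13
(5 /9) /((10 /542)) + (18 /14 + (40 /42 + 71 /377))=772799 /23751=32.54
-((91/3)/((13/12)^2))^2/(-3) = 37632/169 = 222.67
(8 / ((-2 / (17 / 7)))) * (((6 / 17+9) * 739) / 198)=-78334 / 231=-339.11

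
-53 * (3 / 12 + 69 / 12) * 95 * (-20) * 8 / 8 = 604200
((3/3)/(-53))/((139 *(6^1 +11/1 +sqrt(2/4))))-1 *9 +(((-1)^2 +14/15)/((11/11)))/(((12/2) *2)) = -6762963689/765136620 +sqrt(2)/4250759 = -8.84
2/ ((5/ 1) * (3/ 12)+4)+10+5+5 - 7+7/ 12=391/ 28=13.96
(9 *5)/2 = 45/2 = 22.50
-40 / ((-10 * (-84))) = -1 / 21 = -0.05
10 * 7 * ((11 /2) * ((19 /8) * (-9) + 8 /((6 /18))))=8085 /8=1010.62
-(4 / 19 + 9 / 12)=-73 / 76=-0.96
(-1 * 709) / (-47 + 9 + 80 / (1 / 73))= -709 / 5802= -0.12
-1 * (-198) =198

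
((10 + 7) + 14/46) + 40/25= 2174/115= 18.90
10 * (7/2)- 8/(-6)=109/3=36.33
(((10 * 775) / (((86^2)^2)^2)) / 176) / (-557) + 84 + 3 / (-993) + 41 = 6068103607695434839391679 / 48546002178836683237376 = 125.00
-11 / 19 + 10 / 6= 62 / 57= 1.09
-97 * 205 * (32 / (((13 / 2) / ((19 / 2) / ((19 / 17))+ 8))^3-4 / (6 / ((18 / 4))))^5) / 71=1191885931244938887506642445 / 29155186704343013760737297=40.88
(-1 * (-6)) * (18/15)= 36/5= 7.20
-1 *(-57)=57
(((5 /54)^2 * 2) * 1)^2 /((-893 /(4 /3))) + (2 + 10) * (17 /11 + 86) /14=8226314428417 /109627243803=75.04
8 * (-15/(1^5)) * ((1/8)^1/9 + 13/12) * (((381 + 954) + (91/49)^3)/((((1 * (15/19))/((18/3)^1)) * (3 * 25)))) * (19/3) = -26243297876/231525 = -113349.74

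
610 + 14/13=7944/13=611.08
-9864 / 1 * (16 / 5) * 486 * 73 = -5599279872 / 5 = -1119855974.40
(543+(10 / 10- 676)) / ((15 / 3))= -132 / 5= -26.40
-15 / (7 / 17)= -255 / 7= -36.43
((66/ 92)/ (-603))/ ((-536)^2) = -11/ 2656338816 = -0.00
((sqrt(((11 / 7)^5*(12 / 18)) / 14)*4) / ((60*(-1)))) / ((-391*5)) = 121*sqrt(33) / 30175425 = 0.00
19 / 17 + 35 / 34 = 73 / 34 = 2.15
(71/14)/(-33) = -0.15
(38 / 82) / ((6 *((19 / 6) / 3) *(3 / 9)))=9 / 41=0.22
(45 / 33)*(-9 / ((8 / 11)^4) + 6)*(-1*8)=1607895 / 5632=285.49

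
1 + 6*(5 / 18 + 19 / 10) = 211 / 15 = 14.07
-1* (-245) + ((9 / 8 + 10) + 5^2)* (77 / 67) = 153573 / 536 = 286.52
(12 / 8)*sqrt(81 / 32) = 27*sqrt(2) / 16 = 2.39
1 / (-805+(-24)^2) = -1 / 229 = -0.00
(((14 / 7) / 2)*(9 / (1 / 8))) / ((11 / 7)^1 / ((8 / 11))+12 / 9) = 12096 / 587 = 20.61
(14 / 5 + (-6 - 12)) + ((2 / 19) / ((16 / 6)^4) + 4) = -2178667 / 194560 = -11.20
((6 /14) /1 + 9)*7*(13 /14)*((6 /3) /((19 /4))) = 3432 /133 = 25.80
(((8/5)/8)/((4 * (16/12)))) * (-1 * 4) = -3/20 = -0.15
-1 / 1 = -1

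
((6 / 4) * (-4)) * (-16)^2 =-1536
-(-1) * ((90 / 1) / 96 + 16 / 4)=79 / 16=4.94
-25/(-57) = 25/57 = 0.44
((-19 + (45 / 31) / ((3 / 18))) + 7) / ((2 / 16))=-816 / 31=-26.32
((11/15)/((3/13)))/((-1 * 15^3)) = -143/151875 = -0.00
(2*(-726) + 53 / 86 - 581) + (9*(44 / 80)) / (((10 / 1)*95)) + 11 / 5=-1658655843 / 817000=-2030.18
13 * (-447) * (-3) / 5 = 17433 / 5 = 3486.60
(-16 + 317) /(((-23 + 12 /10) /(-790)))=1188950 /109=10907.80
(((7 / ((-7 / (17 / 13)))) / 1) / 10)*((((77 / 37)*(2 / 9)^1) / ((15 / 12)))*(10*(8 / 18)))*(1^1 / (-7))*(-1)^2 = 5984 / 194805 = 0.03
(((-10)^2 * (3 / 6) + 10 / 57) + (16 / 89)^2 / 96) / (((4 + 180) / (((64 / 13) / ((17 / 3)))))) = 0.24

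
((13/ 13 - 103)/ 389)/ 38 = -0.01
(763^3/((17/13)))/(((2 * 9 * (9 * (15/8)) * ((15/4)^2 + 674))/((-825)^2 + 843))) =770184288263936/695385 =1107565288.67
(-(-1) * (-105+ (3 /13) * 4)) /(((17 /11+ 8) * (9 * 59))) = -4961 /241605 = -0.02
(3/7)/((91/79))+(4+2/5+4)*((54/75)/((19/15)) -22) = -54358569/302575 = -179.65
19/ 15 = 1.27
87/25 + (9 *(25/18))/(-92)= 15383/4600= 3.34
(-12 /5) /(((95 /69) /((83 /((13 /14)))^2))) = -1118002032 /80275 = -13927.15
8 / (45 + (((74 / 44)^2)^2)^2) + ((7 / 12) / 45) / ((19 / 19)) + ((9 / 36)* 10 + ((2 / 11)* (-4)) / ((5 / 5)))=66057648655006607 / 35532448952463540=1.86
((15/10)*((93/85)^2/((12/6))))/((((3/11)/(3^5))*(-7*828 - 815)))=-2101707/17368900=-0.12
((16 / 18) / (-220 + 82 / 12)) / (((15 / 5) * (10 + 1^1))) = -16 / 126621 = -0.00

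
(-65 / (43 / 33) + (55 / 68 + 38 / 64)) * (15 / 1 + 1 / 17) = -9072568 / 12427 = -730.07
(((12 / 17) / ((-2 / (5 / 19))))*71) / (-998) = 1065 / 161177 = 0.01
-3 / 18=-0.17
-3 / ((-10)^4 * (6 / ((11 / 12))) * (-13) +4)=33 / 9359956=0.00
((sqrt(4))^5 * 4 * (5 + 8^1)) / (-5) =-1664 / 5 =-332.80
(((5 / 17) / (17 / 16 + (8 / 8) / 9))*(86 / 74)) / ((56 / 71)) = 274770 / 744107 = 0.37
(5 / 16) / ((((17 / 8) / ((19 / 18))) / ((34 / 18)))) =95 / 324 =0.29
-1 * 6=-6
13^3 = 2197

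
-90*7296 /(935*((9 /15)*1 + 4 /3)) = -1969920 /5423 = -363.25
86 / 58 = 43 / 29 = 1.48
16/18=8/9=0.89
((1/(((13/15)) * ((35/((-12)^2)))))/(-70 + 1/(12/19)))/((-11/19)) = 98496/821821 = 0.12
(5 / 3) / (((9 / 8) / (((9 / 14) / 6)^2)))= 5 / 294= 0.02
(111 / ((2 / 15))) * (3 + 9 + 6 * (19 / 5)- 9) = 42957 / 2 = 21478.50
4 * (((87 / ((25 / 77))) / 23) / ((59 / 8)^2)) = 1714944 / 2001575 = 0.86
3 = 3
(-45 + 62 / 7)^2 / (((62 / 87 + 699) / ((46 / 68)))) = 128082009 / 101417750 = 1.26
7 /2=3.50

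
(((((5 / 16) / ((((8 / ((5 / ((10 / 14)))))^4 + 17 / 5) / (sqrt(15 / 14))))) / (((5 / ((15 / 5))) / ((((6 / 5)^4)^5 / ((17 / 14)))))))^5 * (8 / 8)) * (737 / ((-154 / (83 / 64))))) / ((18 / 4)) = -29391594779330357287864548791257565330307604269091024701056988342402699201423622243068722282496 * sqrt(210) / 124065522540826378624952477086843212486228809364856577775182433498457612586207687854766845703125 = -3.43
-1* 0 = 0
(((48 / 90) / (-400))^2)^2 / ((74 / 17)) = 17 / 23414062500000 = 0.00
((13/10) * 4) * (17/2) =221/5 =44.20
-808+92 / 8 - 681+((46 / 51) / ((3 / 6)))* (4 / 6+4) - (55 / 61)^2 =-1469.89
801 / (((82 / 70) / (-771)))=-21614985 / 41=-527194.76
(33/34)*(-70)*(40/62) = -23100/527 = -43.83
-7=-7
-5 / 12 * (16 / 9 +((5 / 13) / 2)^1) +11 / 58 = -51401 / 81432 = -0.63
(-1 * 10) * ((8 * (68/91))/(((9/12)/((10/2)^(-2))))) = -4352/1365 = -3.19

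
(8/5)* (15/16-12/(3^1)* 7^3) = -21937/10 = -2193.70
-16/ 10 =-8/ 5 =-1.60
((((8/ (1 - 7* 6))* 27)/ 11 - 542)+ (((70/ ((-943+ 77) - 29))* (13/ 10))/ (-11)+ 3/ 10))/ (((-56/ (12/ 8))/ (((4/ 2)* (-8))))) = -1313064513/ 5651030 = -232.36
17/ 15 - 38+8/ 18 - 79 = -5194/ 45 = -115.42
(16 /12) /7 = 4 /21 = 0.19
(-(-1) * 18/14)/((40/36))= 81/70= 1.16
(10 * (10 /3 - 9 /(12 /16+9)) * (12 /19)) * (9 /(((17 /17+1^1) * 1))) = 16920 /247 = 68.50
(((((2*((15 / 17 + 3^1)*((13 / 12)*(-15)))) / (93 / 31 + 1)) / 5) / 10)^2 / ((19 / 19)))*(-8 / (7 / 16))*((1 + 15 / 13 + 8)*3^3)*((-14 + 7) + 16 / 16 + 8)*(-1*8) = 31924.42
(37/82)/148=1/328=0.00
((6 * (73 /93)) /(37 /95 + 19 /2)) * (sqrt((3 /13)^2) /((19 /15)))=65700 /757237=0.09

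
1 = 1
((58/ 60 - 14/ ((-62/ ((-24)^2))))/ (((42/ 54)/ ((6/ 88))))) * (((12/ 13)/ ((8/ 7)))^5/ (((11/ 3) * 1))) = 1919640074499/ 1782681655040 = 1.08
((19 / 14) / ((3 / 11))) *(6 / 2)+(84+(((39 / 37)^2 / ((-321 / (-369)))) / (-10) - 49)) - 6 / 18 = 760845851 / 15380715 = 49.47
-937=-937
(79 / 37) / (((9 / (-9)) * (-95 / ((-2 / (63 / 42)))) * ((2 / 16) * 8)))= -316 / 10545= -0.03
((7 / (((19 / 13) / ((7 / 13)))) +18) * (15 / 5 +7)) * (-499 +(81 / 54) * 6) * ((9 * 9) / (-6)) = 25864650 / 19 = 1361297.37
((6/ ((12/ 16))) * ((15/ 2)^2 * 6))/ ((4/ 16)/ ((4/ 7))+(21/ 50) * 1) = 1080000/ 343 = 3148.69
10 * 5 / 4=12.50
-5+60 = 55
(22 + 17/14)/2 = 325/28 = 11.61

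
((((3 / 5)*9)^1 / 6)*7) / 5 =63 / 50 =1.26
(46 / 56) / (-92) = -1 / 112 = -0.01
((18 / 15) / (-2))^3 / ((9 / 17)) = -51 / 125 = -0.41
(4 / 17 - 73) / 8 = -9.10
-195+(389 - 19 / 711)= 137915 / 711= 193.97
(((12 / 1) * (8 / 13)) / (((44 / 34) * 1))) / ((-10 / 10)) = -816 / 143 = -5.71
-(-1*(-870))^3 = -658503000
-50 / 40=-5 / 4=-1.25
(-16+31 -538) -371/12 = -6647/12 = -553.92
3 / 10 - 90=-89.70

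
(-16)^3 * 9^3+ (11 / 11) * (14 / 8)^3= -191102633 / 64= -2985978.64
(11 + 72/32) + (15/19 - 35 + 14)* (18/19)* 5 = -119107/1444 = -82.48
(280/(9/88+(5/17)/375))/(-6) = -452.82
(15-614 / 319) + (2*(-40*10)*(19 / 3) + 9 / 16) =-77371979 / 15312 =-5053.03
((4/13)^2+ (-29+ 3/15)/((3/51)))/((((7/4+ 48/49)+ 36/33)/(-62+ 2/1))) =10701487104/1392053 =7687.56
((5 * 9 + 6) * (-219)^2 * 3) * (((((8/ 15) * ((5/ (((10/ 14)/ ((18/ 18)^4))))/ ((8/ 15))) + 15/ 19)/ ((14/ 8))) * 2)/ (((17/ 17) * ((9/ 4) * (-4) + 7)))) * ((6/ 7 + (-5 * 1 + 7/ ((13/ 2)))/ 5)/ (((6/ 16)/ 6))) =-2293693003008/ 60515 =-37902883.63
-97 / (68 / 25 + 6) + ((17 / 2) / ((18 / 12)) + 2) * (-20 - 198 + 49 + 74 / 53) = -14974979 / 11554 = -1296.09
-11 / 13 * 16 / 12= -44 / 39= -1.13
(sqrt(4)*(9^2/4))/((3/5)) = 135/2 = 67.50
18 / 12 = 3 / 2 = 1.50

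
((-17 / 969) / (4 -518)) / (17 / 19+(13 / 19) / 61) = 61 / 1619100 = 0.00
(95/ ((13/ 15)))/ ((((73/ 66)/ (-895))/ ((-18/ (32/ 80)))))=3787863750/ 949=3991426.50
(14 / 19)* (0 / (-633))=0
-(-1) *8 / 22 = 4 / 11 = 0.36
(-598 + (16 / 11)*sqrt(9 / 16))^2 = 43112356 / 121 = 356300.46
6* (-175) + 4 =-1046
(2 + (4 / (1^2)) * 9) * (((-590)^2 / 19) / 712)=87025 / 89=977.81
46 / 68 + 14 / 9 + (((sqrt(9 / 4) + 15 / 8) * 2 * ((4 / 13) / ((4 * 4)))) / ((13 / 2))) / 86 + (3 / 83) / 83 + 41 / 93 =10157186357437 / 3799132603344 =2.67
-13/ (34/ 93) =-1209/ 34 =-35.56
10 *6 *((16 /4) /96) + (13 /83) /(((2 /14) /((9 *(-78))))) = -127349 /166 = -767.16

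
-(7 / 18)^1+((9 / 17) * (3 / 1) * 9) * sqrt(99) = -7 / 18+729 * sqrt(11) / 17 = 141.84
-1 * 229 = -229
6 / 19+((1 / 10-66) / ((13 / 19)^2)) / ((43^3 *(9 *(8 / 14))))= 28991594713 / 91906911720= 0.32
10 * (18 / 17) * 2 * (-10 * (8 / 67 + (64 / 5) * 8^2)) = -197619840 / 1139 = -173502.93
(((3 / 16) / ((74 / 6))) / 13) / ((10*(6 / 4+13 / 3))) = 27 / 1346800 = 0.00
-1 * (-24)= 24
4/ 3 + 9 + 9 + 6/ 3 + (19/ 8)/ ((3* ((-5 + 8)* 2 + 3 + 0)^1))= 4627/ 216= 21.42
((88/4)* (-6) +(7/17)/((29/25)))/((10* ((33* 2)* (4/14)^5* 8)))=-1090791107/83297280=-13.10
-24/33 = -8/11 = -0.73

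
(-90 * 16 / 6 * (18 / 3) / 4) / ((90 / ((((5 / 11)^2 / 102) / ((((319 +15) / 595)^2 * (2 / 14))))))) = -3644375 / 20247414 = -0.18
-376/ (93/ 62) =-752/ 3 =-250.67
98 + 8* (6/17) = 1714/17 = 100.82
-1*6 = -6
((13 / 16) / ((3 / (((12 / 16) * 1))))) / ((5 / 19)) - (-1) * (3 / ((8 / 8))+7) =3447 / 320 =10.77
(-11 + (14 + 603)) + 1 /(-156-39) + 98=137279 /195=703.99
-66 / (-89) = 66 / 89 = 0.74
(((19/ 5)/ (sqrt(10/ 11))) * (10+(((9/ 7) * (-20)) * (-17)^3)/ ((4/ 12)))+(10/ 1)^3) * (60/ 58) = 30000/ 29+30245226 * sqrt(110)/ 203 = 1563668.01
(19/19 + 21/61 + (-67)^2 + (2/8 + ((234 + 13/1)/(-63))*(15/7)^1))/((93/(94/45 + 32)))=24661703053/15010758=1642.94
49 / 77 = 7 / 11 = 0.64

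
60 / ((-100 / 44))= -132 / 5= -26.40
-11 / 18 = -0.61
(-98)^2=9604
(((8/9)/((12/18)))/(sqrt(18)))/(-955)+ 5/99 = 5/99-2* sqrt(2)/8595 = 0.05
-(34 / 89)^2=-1156 / 7921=-0.15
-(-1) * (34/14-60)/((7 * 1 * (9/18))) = -806/49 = -16.45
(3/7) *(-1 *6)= -2.57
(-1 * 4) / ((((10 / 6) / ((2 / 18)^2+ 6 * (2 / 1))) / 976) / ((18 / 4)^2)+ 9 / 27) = -949648 / 79139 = -12.00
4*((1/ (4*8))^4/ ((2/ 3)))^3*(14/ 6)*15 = 945/ 2305843009213693952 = 0.00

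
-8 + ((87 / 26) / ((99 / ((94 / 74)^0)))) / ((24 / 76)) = -40633 / 5148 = -7.89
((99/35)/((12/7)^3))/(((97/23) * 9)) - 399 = -334381523/838080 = -398.99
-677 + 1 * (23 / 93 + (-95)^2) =776387 / 93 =8348.25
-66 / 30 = -11 / 5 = -2.20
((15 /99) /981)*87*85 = 12325 /10791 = 1.14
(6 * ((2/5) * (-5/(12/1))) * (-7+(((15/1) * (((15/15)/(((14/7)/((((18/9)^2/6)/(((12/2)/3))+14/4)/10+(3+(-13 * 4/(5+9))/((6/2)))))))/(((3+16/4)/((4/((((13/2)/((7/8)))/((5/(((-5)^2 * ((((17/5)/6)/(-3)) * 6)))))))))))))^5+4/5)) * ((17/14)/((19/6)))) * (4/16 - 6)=-7436206004905105719/543924389794938880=-13.67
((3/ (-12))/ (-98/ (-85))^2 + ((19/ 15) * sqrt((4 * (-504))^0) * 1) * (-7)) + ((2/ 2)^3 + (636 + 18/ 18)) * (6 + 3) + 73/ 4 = 3314068757/ 576240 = 5751.20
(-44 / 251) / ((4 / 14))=-154 / 251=-0.61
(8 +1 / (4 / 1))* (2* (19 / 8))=627 / 16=39.19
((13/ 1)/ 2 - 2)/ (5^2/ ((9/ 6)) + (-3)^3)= -27/ 62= -0.44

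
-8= -8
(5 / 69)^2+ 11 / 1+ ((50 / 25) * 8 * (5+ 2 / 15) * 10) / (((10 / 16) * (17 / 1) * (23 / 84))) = 118704412 / 404685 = 293.33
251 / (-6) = -251 / 6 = -41.83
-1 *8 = -8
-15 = -15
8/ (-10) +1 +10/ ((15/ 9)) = 31/ 5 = 6.20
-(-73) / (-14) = -73 / 14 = -5.21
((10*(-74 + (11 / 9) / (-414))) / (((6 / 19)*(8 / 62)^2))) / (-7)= 25173226825 / 1251936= 20107.44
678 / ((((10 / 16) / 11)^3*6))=77006336 / 125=616050.69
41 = 41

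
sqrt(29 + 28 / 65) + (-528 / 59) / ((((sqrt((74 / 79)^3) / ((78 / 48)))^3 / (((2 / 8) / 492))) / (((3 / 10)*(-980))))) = sqrt(124345) / 65 + 138372071306469*sqrt(5846) / 1374150918004736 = 13.12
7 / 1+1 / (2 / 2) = 8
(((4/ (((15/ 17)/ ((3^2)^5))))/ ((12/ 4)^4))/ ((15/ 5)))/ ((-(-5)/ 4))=22032/ 25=881.28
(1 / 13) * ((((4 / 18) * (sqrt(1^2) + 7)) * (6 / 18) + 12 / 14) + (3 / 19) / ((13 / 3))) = 69379 / 606879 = 0.11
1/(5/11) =11/5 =2.20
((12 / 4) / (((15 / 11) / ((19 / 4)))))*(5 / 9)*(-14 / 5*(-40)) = 5852 / 9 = 650.22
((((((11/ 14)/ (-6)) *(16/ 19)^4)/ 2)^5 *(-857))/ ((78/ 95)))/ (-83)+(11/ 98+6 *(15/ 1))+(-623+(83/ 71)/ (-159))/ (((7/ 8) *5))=-10292852840306022796624312008767741114137/ 196843829377506914040243307952314034898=-52.29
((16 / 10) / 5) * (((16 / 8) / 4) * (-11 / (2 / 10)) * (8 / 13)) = -5.42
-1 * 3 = -3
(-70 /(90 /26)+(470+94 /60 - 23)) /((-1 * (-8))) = 38551 /720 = 53.54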